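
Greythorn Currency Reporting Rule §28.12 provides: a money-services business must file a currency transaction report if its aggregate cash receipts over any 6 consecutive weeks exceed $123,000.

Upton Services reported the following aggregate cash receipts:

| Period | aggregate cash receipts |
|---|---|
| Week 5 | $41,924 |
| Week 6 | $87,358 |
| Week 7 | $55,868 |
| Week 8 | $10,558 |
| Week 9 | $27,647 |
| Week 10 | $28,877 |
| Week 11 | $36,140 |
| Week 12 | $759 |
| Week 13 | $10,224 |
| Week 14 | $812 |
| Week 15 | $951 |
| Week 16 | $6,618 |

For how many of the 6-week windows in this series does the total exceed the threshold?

Week 5–Week 10: $41,924 + $87,358 + $55,868 + $10,558 + $27,647 + $28,877 = $252,232 (over)
Week 6–Week 11: $87,358 + $55,868 + $10,558 + $27,647 + $28,877 + $36,140 = $246,448 (over)
Week 7–Week 12: $55,868 + $10,558 + $27,647 + $28,877 + $36,140 + $759 = $159,849 (over)
Week 8–Week 13: $10,558 + $27,647 + $28,877 + $36,140 + $759 + $10,224 = $114,205 (under)
Week 9–Week 14: $27,647 + $28,877 + $36,140 + $759 + $10,224 + $812 = $104,459 (under)
Week 10–Week 15: $28,877 + $36,140 + $759 + $10,224 + $812 + $951 = $77,763 (under)
Week 11–Week 16: $36,140 + $759 + $10,224 + $812 + $951 + $6,618 = $55,504 (under)
3 windows exceed the threshold.

3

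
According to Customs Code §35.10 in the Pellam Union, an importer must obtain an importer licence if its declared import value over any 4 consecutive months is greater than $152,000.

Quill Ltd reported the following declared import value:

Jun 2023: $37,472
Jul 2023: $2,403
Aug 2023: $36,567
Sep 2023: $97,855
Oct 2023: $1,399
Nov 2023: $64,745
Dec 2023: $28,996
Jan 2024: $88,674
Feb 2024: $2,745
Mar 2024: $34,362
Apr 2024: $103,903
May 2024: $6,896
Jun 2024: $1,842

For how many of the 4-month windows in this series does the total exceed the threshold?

Jun 2023–Sep 2023: $37,472 + $2,403 + $36,567 + $97,855 = $174,297 (over)
Jul 2023–Oct 2023: $2,403 + $36,567 + $97,855 + $1,399 = $138,224 (under)
Aug 2023–Nov 2023: $36,567 + $97,855 + $1,399 + $64,745 = $200,566 (over)
Sep 2023–Dec 2023: $97,855 + $1,399 + $64,745 + $28,996 = $192,995 (over)
Oct 2023–Jan 2024: $1,399 + $64,745 + $28,996 + $88,674 = $183,814 (over)
Nov 2023–Feb 2024: $64,745 + $28,996 + $88,674 + $2,745 = $185,160 (over)
Dec 2023–Mar 2024: $28,996 + $88,674 + $2,745 + $34,362 = $154,777 (over)
Jan 2024–Apr 2024: $88,674 + $2,745 + $34,362 + $103,903 = $229,684 (over)
Feb 2024–May 2024: $2,745 + $34,362 + $103,903 + $6,896 = $147,906 (under)
Mar 2024–Jun 2024: $34,362 + $103,903 + $6,896 + $1,842 = $147,003 (under)
7 windows exceed the threshold.

7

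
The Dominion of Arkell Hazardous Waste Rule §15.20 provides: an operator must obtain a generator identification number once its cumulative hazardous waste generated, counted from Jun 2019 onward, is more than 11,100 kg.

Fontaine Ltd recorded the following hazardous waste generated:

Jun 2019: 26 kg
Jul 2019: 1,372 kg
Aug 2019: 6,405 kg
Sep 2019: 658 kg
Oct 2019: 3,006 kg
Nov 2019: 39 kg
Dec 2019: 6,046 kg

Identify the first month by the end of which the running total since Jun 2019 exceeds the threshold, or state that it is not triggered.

Oct 2019

Through Jun 2019: 26 kg
Through Jul 2019: 1,398 kg
Through Aug 2019: 7,803 kg
Through Sep 2019: 8,461 kg
Through Oct 2019: 11,467 kg ← exceeds threshold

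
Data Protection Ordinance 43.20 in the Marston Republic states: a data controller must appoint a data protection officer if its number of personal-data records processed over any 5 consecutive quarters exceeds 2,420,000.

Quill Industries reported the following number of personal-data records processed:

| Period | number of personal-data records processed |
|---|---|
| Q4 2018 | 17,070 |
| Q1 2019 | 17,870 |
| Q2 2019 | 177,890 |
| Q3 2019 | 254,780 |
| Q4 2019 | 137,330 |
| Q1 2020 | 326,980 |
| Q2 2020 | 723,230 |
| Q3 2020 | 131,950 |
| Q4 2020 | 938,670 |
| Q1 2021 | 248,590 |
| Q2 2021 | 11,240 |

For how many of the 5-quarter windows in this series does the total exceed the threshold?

0

Q4 2018–Q4 2019: 17,070 + 17,870 + 177,890 + 254,780 + 137,330 = 604,940 (under)
Q1 2019–Q1 2020: 17,870 + 177,890 + 254,780 + 137,330 + 326,980 = 914,850 (under)
Q2 2019–Q2 2020: 177,890 + 254,780 + 137,330 + 326,980 + 723,230 = 1,620,210 (under)
Q3 2019–Q3 2020: 254,780 + 137,330 + 326,980 + 723,230 + 131,950 = 1,574,270 (under)
Q4 2019–Q4 2020: 137,330 + 326,980 + 723,230 + 131,950 + 938,670 = 2,258,160 (under)
Q1 2020–Q1 2021: 326,980 + 723,230 + 131,950 + 938,670 + 248,590 = 2,369,420 (under)
Q2 2020–Q2 2021: 723,230 + 131,950 + 938,670 + 248,590 + 11,240 = 2,053,680 (under)
0 windows exceed the threshold.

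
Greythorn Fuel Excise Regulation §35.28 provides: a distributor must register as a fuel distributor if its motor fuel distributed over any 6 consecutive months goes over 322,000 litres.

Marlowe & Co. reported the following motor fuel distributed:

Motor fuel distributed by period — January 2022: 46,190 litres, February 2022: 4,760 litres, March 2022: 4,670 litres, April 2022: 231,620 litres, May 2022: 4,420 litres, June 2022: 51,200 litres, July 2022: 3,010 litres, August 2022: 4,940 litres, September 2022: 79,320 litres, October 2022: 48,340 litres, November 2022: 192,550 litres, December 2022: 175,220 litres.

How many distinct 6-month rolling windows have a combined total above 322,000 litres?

4

January 2022–June 2022: 46,190 litres + 4,760 litres + 4,670 litres + 231,620 litres + 4,420 litres + 51,200 litres = 342,860 litres (over)
February 2022–July 2022: 4,760 litres + 4,670 litres + 231,620 litres + 4,420 litres + 51,200 litres + 3,010 litres = 299,680 litres (under)
March 2022–August 2022: 4,670 litres + 231,620 litres + 4,420 litres + 51,200 litres + 3,010 litres + 4,940 litres = 299,860 litres (under)
April 2022–September 2022: 231,620 litres + 4,420 litres + 51,200 litres + 3,010 litres + 4,940 litres + 79,320 litres = 374,510 litres (over)
May 2022–October 2022: 4,420 litres + 51,200 litres + 3,010 litres + 4,940 litres + 79,320 litres + 48,340 litres = 191,230 litres (under)
June 2022–November 2022: 51,200 litres + 3,010 litres + 4,940 litres + 79,320 litres + 48,340 litres + 192,550 litres = 379,360 litres (over)
July 2022–December 2022: 3,010 litres + 4,940 litres + 79,320 litres + 48,340 litres + 192,550 litres + 175,220 litres = 503,380 litres (over)
4 windows exceed the threshold.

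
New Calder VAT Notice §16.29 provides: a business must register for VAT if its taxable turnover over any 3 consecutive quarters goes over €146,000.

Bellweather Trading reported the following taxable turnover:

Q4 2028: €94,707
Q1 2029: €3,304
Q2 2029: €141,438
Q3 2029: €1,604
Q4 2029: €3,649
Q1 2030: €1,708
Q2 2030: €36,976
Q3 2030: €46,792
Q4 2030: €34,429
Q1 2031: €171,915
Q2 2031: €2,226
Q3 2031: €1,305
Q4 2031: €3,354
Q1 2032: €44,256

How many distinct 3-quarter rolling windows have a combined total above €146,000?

Q4 2028–Q2 2029: €94,707 + €3,304 + €141,438 = €239,449 (over)
Q1 2029–Q3 2029: €3,304 + €141,438 + €1,604 = €146,346 (over)
Q2 2029–Q4 2029: €141,438 + €1,604 + €3,649 = €146,691 (over)
Q3 2029–Q1 2030: €1,604 + €3,649 + €1,708 = €6,961 (under)
Q4 2029–Q2 2030: €3,649 + €1,708 + €36,976 = €42,333 (under)
Q1 2030–Q3 2030: €1,708 + €36,976 + €46,792 = €85,476 (under)
Q2 2030–Q4 2030: €36,976 + €46,792 + €34,429 = €118,197 (under)
Q3 2030–Q1 2031: €46,792 + €34,429 + €171,915 = €253,136 (over)
Q4 2030–Q2 2031: €34,429 + €171,915 + €2,226 = €208,570 (over)
Q1 2031–Q3 2031: €171,915 + €2,226 + €1,305 = €175,446 (over)
Q2 2031–Q4 2031: €2,226 + €1,305 + €3,354 = €6,885 (under)
Q3 2031–Q1 2032: €1,305 + €3,354 + €44,256 = €48,915 (under)
6 windows exceed the threshold.

6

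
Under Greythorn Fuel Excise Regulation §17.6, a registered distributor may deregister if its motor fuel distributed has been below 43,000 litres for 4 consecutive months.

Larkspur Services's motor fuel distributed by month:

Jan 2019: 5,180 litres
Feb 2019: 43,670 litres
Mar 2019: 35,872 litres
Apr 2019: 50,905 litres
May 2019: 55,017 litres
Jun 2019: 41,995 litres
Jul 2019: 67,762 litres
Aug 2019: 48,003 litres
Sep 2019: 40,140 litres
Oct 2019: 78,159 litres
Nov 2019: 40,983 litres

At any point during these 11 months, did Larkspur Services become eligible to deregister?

Months below 43,000 litres: Jan 2019, Mar 2019, Jun 2019, Sep 2019, Nov 2019.
Longest run of consecutive months below the threshold: 1.
1 < 4, so Larkspur Services never became eligible.

No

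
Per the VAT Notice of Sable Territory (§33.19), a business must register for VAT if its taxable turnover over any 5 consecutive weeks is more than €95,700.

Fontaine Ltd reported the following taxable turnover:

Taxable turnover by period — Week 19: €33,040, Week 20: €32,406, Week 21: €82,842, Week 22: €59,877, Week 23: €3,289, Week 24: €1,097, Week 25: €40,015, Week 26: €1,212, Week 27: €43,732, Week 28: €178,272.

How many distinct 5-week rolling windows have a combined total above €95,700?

Week 19–Week 23: €33,040 + €32,406 + €82,842 + €59,877 + €3,289 = €211,454 (over)
Week 20–Week 24: €32,406 + €82,842 + €59,877 + €3,289 + €1,097 = €179,511 (over)
Week 21–Week 25: €82,842 + €59,877 + €3,289 + €1,097 + €40,015 = €187,120 (over)
Week 22–Week 26: €59,877 + €3,289 + €1,097 + €40,015 + €1,212 = €105,490 (over)
Week 23–Week 27: €3,289 + €1,097 + €40,015 + €1,212 + €43,732 = €89,345 (under)
Week 24–Week 28: €1,097 + €40,015 + €1,212 + €43,732 + €178,272 = €264,328 (over)
5 windows exceed the threshold.

5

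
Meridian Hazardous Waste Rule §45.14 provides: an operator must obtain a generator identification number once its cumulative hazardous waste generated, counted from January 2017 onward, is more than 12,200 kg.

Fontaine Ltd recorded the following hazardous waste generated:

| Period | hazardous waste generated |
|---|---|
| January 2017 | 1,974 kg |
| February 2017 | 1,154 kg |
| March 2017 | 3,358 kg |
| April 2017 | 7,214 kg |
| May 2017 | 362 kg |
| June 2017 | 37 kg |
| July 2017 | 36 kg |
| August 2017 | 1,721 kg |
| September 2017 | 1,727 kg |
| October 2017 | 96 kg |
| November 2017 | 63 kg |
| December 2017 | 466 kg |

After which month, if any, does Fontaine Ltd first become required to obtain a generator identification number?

Through January 2017: 1,974 kg
Through February 2017: 3,128 kg
Through March 2017: 6,486 kg
Through April 2017: 13,700 kg ← exceeds threshold

April 2017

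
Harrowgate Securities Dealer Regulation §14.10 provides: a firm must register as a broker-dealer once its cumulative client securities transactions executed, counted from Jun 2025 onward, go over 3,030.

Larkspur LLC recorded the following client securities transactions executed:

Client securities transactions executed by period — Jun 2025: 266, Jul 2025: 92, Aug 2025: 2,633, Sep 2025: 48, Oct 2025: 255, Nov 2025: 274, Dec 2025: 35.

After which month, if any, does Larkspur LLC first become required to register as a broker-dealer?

Through Jun 2025: 266
Through Jul 2025: 358
Through Aug 2025: 2,991
Through Sep 2025: 3,039 ← exceeds threshold

Sep 2025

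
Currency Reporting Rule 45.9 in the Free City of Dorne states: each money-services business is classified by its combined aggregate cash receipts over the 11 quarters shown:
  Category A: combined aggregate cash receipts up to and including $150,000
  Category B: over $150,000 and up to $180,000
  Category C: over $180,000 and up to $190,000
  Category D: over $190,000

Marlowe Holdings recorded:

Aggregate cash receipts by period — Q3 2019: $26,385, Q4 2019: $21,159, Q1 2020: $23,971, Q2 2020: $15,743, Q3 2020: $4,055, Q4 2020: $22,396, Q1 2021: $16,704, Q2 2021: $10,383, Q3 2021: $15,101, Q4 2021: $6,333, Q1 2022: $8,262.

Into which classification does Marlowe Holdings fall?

Category B

Combined aggregate cash receipts: $26,385 + $21,159 + $23,971 + $15,743 + $4,055 + $22,396 + $16,704 + $10,383 + $15,101 + $6,333 + $8,262 = $170,492.
$150,000 < $170,492 ≤ $180,000, so Category B applies.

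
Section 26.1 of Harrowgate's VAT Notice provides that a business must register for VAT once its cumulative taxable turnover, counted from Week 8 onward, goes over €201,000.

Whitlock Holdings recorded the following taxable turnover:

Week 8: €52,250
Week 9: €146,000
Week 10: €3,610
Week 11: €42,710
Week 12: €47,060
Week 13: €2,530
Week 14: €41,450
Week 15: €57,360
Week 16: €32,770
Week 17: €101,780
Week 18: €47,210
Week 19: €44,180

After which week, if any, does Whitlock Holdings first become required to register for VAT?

Week 10

Through Week 8: €52,250
Through Week 9: €198,250
Through Week 10: €201,860 ← exceeds threshold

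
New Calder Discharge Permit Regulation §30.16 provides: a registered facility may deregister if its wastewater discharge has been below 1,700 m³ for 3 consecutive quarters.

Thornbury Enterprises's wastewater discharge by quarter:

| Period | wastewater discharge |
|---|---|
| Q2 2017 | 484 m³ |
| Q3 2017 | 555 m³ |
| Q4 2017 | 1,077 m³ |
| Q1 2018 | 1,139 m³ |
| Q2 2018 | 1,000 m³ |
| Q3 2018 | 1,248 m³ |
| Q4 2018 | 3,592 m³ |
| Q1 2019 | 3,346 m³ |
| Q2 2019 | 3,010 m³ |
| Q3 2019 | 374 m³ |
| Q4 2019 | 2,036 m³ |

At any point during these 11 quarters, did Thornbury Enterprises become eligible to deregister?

Yes

Quarters below 1,700 m³: Q2 2017, Q3 2017, Q4 2017, Q1 2018, Q2 2018, Q3 2018, Q3 2019.
Longest run of consecutive quarters below the threshold: 6.
6 ≥ 3, so Thornbury Enterprises became eligible.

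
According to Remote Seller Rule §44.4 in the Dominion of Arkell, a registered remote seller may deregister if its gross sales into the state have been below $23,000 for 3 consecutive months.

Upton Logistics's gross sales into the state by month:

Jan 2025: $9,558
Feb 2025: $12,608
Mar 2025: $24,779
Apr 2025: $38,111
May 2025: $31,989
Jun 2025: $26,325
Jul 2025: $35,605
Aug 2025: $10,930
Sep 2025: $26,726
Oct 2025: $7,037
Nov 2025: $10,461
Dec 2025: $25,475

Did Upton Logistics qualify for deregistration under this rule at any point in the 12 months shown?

Months below $23,000: Jan 2025, Feb 2025, Aug 2025, Oct 2025, Nov 2025.
Longest run of consecutive months below the threshold: 2.
2 < 3, so Upton Logistics never became eligible.

No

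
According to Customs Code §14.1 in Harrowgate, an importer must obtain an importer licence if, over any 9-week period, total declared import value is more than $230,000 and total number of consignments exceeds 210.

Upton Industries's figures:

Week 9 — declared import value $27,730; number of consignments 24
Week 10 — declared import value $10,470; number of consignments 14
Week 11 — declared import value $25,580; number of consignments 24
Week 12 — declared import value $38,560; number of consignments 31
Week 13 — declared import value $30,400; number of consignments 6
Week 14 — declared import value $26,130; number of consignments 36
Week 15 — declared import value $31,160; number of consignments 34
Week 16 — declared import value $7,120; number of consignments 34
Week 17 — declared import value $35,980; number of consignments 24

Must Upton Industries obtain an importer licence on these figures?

Total declared import value: $27,730 + $10,470 + $25,580 + $38,560 + $30,400 + $26,130 + $31,160 + $7,120 + $35,980 = $233,130 (> $230,000).
Total number of consignments: 24 + 14 + 24 + 31 + 6 + 36 + 34 + 34 + 24 = 227 (> 210).
The test is 'and': both thresholds are exceeded.

Yes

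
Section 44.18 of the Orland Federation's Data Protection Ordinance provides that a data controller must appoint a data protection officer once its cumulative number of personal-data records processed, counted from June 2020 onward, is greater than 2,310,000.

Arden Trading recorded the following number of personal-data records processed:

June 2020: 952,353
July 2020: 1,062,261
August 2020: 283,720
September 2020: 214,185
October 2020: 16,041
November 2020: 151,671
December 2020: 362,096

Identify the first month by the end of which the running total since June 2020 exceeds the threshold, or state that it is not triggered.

September 2020

Through June 2020: 952,353
Through July 2020: 2,014,614
Through August 2020: 2,298,334
Through September 2020: 2,512,519 ← exceeds threshold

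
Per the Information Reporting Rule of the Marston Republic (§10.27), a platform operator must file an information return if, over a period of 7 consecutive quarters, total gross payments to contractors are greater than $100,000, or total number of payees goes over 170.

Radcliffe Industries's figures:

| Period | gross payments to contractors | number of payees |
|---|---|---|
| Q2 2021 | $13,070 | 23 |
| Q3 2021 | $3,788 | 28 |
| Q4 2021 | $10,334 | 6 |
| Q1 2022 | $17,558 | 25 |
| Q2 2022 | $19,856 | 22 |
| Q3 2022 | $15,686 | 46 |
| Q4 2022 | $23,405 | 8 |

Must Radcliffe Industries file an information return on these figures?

Total gross payments to contractors: $13,070 + $3,788 + $10,334 + $17,558 + $19,856 + $15,686 + $23,405 = $103,697 (> $100,000).
Total number of payees: 23 + 28 + 6 + 25 + 22 + 46 + 8 = 158 (≤ 170).
The test is 'or': at least one threshold is exceeded.

Yes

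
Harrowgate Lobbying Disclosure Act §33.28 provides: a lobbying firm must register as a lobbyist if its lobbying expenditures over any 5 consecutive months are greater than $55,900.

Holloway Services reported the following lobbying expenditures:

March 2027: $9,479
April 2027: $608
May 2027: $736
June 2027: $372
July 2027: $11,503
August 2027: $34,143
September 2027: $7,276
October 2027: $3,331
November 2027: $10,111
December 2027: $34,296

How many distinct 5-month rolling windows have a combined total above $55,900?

March 2027–July 2027: $9,479 + $608 + $736 + $372 + $11,503 = $22,698 (under)
April 2027–August 2027: $608 + $736 + $372 + $11,503 + $34,143 = $47,362 (under)
May 2027–September 2027: $736 + $372 + $11,503 + $34,143 + $7,276 = $54,030 (under)
June 2027–October 2027: $372 + $11,503 + $34,143 + $7,276 + $3,331 = $56,625 (over)
July 2027–November 2027: $11,503 + $34,143 + $7,276 + $3,331 + $10,111 = $66,364 (over)
August 2027–December 2027: $34,143 + $7,276 + $3,331 + $10,111 + $34,296 = $89,157 (over)
3 windows exceed the threshold.

3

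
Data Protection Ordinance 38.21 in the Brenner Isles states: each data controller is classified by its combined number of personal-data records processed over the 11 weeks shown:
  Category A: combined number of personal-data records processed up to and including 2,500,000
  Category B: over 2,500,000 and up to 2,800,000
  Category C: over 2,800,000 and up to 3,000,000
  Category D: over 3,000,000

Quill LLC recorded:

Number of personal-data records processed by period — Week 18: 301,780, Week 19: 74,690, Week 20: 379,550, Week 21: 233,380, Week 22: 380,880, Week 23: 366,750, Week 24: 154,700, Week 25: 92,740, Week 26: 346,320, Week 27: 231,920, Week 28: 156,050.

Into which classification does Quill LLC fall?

Category B

Combined number of personal-data records processed: 301,780 + 74,690 + 379,550 + 233,380 + 380,880 + 366,750 + 154,700 + 92,740 + 346,320 + 231,920 + 156,050 = 2,718,760.
2,500,000 < 2,718,760 ≤ 2,800,000, so Category B applies.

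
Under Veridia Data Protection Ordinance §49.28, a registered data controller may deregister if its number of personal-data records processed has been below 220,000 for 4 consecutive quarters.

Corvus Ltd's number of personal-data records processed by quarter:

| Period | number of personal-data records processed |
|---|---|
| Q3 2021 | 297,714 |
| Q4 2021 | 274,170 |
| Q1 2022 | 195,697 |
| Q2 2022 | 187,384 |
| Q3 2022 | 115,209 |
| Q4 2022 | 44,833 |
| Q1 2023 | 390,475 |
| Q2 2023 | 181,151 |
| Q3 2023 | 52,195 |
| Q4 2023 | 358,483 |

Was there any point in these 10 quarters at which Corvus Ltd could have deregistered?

Yes

Quarters below 220,000: Q1 2022, Q2 2022, Q3 2022, Q4 2022, Q2 2023, Q3 2023.
Longest run of consecutive quarters below the threshold: 4.
4 ≥ 4, so Corvus Ltd became eligible.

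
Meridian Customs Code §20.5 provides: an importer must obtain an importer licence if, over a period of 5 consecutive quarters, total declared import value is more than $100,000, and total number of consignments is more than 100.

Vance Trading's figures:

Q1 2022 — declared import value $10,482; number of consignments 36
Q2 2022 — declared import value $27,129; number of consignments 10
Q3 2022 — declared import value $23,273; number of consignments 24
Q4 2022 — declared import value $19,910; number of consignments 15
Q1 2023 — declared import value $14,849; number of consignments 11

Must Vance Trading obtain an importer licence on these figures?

Total declared import value: $10,482 + $27,129 + $23,273 + $19,910 + $14,849 = $95,643 (≤ $100,000).
Total number of consignments: 36 + 10 + 24 + 15 + 11 = 96 (≤ 100).
The test is 'and': the rule requires both, and at least one is not exceeded.

No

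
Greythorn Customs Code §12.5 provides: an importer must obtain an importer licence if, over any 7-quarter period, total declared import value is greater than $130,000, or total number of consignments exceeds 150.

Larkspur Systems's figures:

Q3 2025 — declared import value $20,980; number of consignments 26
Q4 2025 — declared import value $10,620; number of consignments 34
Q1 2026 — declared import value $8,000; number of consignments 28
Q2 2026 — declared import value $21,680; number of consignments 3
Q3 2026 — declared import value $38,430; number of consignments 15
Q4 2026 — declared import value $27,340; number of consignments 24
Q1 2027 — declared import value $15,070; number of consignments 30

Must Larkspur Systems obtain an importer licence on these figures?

Total declared import value: $20,980 + $10,620 + $8,000 + $21,680 + $38,430 + $27,340 + $15,070 = $142,120 (> $130,000).
Total number of consignments: 26 + 34 + 28 + 3 + 15 + 24 + 30 = 160 (> 150).
The test is 'or': at least one threshold is exceeded.

Yes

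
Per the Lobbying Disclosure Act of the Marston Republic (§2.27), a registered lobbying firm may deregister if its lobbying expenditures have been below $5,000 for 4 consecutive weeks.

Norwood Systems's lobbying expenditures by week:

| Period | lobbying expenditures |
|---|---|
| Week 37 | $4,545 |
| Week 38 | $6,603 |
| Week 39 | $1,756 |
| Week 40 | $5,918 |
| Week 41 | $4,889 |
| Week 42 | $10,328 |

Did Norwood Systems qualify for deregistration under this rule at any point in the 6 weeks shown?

Weeks below $5,000: Week 37, Week 39, Week 41.
Longest run of consecutive weeks below the threshold: 1.
1 < 4, so Norwood Systems never became eligible.

No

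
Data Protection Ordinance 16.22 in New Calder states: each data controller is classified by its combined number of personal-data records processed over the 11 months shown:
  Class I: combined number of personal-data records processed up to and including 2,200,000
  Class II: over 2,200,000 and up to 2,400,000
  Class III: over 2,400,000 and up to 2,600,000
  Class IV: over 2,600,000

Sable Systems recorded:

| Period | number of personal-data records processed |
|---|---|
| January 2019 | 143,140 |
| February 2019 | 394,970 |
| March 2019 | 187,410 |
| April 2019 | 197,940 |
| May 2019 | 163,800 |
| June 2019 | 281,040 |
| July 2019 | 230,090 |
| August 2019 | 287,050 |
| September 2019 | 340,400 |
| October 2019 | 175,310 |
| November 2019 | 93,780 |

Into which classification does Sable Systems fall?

Combined number of personal-data records processed: 143,140 + 394,970 + 187,410 + 197,940 + 163,800 + 281,040 + 230,090 + 287,050 + 340,400 + 175,310 + 93,780 = 2,494,930.
2,400,000 < 2,494,930 ≤ 2,600,000, so Class III applies.

Class III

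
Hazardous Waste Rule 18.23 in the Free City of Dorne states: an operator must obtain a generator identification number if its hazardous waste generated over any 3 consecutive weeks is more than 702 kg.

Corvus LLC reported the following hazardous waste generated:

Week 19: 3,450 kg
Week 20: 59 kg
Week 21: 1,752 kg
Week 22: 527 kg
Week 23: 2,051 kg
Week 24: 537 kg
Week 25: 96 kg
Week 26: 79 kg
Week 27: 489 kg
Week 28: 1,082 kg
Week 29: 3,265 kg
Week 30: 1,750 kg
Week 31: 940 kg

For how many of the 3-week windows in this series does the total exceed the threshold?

Week 19–Week 21: 3,450 kg + 59 kg + 1,752 kg = 5,261 kg (over)
Week 20–Week 22: 59 kg + 1,752 kg + 527 kg = 2,338 kg (over)
Week 21–Week 23: 1,752 kg + 527 kg + 2,051 kg = 4,330 kg (over)
Week 22–Week 24: 527 kg + 2,051 kg + 537 kg = 3,115 kg (over)
Week 23–Week 25: 2,051 kg + 537 kg + 96 kg = 2,684 kg (over)
Week 24–Week 26: 537 kg + 96 kg + 79 kg = 712 kg (over)
Week 25–Week 27: 96 kg + 79 kg + 489 kg = 664 kg (under)
Week 26–Week 28: 79 kg + 489 kg + 1,082 kg = 1,650 kg (over)
Week 27–Week 29: 489 kg + 1,082 kg + 3,265 kg = 4,836 kg (over)
Week 28–Week 30: 1,082 kg + 3,265 kg + 1,750 kg = 6,097 kg (over)
Week 29–Week 31: 3,265 kg + 1,750 kg + 940 kg = 5,955 kg (over)
10 windows exceed the threshold.

10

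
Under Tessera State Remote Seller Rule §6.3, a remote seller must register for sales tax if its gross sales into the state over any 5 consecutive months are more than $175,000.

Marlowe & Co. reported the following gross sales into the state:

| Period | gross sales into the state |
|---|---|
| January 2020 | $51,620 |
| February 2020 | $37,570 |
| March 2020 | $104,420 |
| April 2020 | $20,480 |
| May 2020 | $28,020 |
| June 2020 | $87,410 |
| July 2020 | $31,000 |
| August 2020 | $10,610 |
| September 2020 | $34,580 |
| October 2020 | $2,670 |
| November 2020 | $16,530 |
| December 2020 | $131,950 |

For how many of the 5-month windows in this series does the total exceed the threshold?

January 2020–May 2020: $51,620 + $37,570 + $104,420 + $20,480 + $28,020 = $242,110 (over)
February 2020–June 2020: $37,570 + $104,420 + $20,480 + $28,020 + $87,410 = $277,900 (over)
March 2020–July 2020: $104,420 + $20,480 + $28,020 + $87,410 + $31,000 = $271,330 (over)
April 2020–August 2020: $20,480 + $28,020 + $87,410 + $31,000 + $10,610 = $177,520 (over)
May 2020–September 2020: $28,020 + $87,410 + $31,000 + $10,610 + $34,580 = $191,620 (over)
June 2020–October 2020: $87,410 + $31,000 + $10,610 + $34,580 + $2,670 = $166,270 (under)
July 2020–November 2020: $31,000 + $10,610 + $34,580 + $2,670 + $16,530 = $95,390 (under)
August 2020–December 2020: $10,610 + $34,580 + $2,670 + $16,530 + $131,950 = $196,340 (over)
6 windows exceed the threshold.

6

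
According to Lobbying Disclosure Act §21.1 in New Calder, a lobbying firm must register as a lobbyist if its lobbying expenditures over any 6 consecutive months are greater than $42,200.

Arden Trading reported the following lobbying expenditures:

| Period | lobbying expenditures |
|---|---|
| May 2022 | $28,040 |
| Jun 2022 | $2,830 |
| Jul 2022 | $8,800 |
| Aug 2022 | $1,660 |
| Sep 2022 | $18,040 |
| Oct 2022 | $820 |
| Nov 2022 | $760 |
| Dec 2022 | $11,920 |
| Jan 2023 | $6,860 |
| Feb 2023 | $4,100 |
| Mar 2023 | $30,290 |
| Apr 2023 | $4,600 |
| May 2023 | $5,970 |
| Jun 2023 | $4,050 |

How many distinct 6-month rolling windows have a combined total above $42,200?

6

May 2022–Oct 2022: $28,040 + $2,830 + $8,800 + $1,660 + $18,040 + $820 = $60,190 (over)
Jun 2022–Nov 2022: $2,830 + $8,800 + $1,660 + $18,040 + $820 + $760 = $32,910 (under)
Jul 2022–Dec 2022: $8,800 + $1,660 + $18,040 + $820 + $760 + $11,920 = $42,000 (under)
Aug 2022–Jan 2023: $1,660 + $18,040 + $820 + $760 + $11,920 + $6,860 = $40,060 (under)
Sep 2022–Feb 2023: $18,040 + $820 + $760 + $11,920 + $6,860 + $4,100 = $42,500 (over)
Oct 2022–Mar 2023: $820 + $760 + $11,920 + $6,860 + $4,100 + $30,290 = $54,750 (over)
Nov 2022–Apr 2023: $760 + $11,920 + $6,860 + $4,100 + $30,290 + $4,600 = $58,530 (over)
Dec 2022–May 2023: $11,920 + $6,860 + $4,100 + $30,290 + $4,600 + $5,970 = $63,740 (over)
Jan 2023–Jun 2023: $6,860 + $4,100 + $30,290 + $4,600 + $5,970 + $4,050 = $55,870 (over)
6 windows exceed the threshold.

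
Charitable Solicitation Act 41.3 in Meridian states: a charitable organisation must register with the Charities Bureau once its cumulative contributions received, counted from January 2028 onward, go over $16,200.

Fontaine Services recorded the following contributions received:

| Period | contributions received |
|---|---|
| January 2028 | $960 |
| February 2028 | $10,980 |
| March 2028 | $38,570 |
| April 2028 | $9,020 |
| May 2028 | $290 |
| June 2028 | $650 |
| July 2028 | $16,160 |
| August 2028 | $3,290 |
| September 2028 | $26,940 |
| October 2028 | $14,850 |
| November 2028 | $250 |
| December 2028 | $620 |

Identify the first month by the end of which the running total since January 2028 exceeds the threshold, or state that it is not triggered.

Through January 2028: $960
Through February 2028: $11,940
Through March 2028: $50,510 ← exceeds threshold

March 2028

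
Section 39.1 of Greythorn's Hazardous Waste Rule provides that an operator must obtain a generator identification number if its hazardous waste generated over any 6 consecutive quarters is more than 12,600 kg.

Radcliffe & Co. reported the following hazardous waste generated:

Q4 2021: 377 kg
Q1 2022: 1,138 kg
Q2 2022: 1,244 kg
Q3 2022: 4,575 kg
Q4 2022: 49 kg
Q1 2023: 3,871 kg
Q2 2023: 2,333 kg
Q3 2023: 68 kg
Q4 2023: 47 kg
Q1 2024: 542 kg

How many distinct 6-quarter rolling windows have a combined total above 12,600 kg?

Q4 2021–Q1 2023: 377 kg + 1,138 kg + 1,244 kg + 4,575 kg + 49 kg + 3,871 kg = 11,254 kg (under)
Q1 2022–Q2 2023: 1,138 kg + 1,244 kg + 4,575 kg + 49 kg + 3,871 kg + 2,333 kg = 13,210 kg (over)
Q2 2022–Q3 2023: 1,244 kg + 4,575 kg + 49 kg + 3,871 kg + 2,333 kg + 68 kg = 12,140 kg (under)
Q3 2022–Q4 2023: 4,575 kg + 49 kg + 3,871 kg + 2,333 kg + 68 kg + 47 kg = 10,943 kg (under)
Q4 2022–Q1 2024: 49 kg + 3,871 kg + 2,333 kg + 68 kg + 47 kg + 542 kg = 6,910 kg (under)
1 window exceeds the threshold.

1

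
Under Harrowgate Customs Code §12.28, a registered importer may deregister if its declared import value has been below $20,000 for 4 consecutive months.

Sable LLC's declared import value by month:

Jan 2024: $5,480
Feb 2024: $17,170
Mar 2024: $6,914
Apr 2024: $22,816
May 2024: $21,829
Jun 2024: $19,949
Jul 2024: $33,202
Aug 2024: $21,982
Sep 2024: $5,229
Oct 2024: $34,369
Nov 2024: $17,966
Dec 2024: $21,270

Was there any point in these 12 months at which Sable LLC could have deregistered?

No

Months below $20,000: Jan 2024, Feb 2024, Mar 2024, Jun 2024, Sep 2024, Nov 2024.
Longest run of consecutive months below the threshold: 3.
3 < 4, so Sable LLC never became eligible.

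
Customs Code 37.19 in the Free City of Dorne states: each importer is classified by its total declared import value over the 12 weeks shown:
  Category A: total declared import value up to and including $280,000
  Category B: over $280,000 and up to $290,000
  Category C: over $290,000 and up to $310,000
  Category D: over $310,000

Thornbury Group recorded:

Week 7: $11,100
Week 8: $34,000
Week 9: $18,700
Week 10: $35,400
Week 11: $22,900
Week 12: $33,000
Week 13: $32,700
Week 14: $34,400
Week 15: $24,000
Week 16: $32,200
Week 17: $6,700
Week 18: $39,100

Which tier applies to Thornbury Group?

Total declared import value: $11,100 + $34,000 + $18,700 + $35,400 + $22,900 + $33,000 + $32,700 + $34,400 + $24,000 + $32,200 + $6,700 + $39,100 = $324,200.
$324,200 > $310,000, so Category D applies.

Category D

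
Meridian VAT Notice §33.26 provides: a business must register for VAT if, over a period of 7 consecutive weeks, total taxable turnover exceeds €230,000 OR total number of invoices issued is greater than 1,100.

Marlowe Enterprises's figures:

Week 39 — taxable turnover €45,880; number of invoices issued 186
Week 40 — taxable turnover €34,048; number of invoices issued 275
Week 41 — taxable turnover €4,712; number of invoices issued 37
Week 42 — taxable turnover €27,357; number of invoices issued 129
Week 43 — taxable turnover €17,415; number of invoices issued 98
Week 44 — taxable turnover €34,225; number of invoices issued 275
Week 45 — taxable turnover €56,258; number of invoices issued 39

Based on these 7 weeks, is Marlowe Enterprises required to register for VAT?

No

Total taxable turnover: €45,880 + €34,048 + €4,712 + €27,357 + €17,415 + €34,225 + €56,258 = €219,895 (≤ €230,000).
Total number of invoices issued: 186 + 275 + 37 + 129 + 98 + 275 + 39 = 1,039 (≤ 1,100).
The test is 'or': neither threshold is exceeded.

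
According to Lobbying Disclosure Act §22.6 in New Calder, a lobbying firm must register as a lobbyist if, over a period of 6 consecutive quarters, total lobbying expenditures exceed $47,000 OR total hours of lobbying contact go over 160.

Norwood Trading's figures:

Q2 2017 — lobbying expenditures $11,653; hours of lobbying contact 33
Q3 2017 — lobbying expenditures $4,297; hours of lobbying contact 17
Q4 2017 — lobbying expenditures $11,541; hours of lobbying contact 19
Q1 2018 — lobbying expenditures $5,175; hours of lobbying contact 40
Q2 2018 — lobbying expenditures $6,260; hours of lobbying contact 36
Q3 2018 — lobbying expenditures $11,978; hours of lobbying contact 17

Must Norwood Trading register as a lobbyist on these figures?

Total lobbying expenditures: $11,653 + $4,297 + $11,541 + $5,175 + $6,260 + $11,978 = $50,904 (> $47,000).
Total hours of lobbying contact: 33 + 17 + 19 + 40 + 36 + 17 = 162 (> 160).
The test is 'or': at least one threshold is exceeded.

Yes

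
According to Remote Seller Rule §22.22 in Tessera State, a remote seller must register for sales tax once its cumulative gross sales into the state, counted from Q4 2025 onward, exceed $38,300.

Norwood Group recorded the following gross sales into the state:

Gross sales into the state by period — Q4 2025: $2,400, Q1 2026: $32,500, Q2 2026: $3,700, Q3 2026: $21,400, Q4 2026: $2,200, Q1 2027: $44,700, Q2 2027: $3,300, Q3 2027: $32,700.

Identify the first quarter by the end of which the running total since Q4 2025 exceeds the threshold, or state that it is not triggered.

Through Q4 2025: $2,400
Through Q1 2026: $34,900
Through Q2 2026: $38,600 ← exceeds threshold

Q2 2026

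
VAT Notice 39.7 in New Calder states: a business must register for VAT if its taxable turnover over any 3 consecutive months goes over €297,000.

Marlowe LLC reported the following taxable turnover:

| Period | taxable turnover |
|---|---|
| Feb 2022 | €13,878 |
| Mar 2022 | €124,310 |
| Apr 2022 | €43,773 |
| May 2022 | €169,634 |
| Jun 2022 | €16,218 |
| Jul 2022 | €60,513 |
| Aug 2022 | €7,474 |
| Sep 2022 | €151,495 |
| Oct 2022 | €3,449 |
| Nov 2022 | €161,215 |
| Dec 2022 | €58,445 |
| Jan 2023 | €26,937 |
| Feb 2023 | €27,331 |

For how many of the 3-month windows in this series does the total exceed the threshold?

2

Feb 2022–Apr 2022: €13,878 + €124,310 + €43,773 = €181,961 (under)
Mar 2022–May 2022: €124,310 + €43,773 + €169,634 = €337,717 (over)
Apr 2022–Jun 2022: €43,773 + €169,634 + €16,218 = €229,625 (under)
May 2022–Jul 2022: €169,634 + €16,218 + €60,513 = €246,365 (under)
Jun 2022–Aug 2022: €16,218 + €60,513 + €7,474 = €84,205 (under)
Jul 2022–Sep 2022: €60,513 + €7,474 + €151,495 = €219,482 (under)
Aug 2022–Oct 2022: €7,474 + €151,495 + €3,449 = €162,418 (under)
Sep 2022–Nov 2022: €151,495 + €3,449 + €161,215 = €316,159 (over)
Oct 2022–Dec 2022: €3,449 + €161,215 + €58,445 = €223,109 (under)
Nov 2022–Jan 2023: €161,215 + €58,445 + €26,937 = €246,597 (under)
Dec 2022–Feb 2023: €58,445 + €26,937 + €27,331 = €112,713 (under)
2 windows exceed the threshold.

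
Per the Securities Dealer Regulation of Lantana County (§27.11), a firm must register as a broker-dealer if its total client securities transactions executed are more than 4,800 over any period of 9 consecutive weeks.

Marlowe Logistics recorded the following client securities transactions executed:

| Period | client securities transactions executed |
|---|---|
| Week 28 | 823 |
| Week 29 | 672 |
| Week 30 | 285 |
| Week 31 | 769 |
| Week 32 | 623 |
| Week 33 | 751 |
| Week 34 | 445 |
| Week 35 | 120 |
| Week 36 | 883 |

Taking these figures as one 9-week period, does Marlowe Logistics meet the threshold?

Yes

Total client securities transactions executed: 823 + 672 + 285 + 769 + 623 + 751 + 445 + 120 + 883 = 5,371.
5,371 > 4,800, so the threshold is exceeded.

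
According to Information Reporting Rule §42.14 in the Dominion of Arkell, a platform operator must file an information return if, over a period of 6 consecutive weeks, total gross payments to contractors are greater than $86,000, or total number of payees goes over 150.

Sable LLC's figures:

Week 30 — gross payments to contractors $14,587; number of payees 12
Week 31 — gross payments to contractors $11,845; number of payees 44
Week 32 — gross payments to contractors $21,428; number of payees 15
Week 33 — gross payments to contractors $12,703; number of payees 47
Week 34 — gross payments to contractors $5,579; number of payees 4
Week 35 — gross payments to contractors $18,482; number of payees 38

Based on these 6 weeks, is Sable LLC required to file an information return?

Yes

Total gross payments to contractors: $14,587 + $11,845 + $21,428 + $12,703 + $5,579 + $18,482 = $84,624 (≤ $86,000).
Total number of payees: 12 + 44 + 15 + 47 + 4 + 38 = 160 (> 150).
The test is 'or': at least one threshold is exceeded.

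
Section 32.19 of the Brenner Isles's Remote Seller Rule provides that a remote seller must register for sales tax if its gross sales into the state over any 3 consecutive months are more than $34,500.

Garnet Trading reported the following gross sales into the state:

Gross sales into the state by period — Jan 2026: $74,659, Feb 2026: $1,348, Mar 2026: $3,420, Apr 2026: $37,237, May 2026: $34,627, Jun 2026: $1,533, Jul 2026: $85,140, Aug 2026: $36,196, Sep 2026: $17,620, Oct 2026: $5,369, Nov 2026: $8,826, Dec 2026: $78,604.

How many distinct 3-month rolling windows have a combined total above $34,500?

9

Jan 2026–Mar 2026: $74,659 + $1,348 + $3,420 = $79,427 (over)
Feb 2026–Apr 2026: $1,348 + $3,420 + $37,237 = $42,005 (over)
Mar 2026–May 2026: $3,420 + $37,237 + $34,627 = $75,284 (over)
Apr 2026–Jun 2026: $37,237 + $34,627 + $1,533 = $73,397 (over)
May 2026–Jul 2026: $34,627 + $1,533 + $85,140 = $121,300 (over)
Jun 2026–Aug 2026: $1,533 + $85,140 + $36,196 = $122,869 (over)
Jul 2026–Sep 2026: $85,140 + $36,196 + $17,620 = $138,956 (over)
Aug 2026–Oct 2026: $36,196 + $17,620 + $5,369 = $59,185 (over)
Sep 2026–Nov 2026: $17,620 + $5,369 + $8,826 = $31,815 (under)
Oct 2026–Dec 2026: $5,369 + $8,826 + $78,604 = $92,799 (over)
9 windows exceed the threshold.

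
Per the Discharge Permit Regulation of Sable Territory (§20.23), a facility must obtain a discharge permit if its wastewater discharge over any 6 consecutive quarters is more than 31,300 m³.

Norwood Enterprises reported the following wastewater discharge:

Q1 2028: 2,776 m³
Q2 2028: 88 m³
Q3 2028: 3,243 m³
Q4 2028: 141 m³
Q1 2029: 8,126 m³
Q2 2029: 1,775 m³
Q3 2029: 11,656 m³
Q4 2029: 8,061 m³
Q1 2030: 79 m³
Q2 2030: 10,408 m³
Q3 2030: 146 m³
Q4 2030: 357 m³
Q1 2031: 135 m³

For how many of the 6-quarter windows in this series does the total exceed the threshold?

3

Q1 2028–Q2 2029: 2,776 m³ + 88 m³ + 3,243 m³ + 141 m³ + 8,126 m³ + 1,775 m³ = 16,149 m³ (under)
Q2 2028–Q3 2029: 88 m³ + 3,243 m³ + 141 m³ + 8,126 m³ + 1,775 m³ + 11,656 m³ = 25,029 m³ (under)
Q3 2028–Q4 2029: 3,243 m³ + 141 m³ + 8,126 m³ + 1,775 m³ + 11,656 m³ + 8,061 m³ = 33,002 m³ (over)
Q4 2028–Q1 2030: 141 m³ + 8,126 m³ + 1,775 m³ + 11,656 m³ + 8,061 m³ + 79 m³ = 29,838 m³ (under)
Q1 2029–Q2 2030: 8,126 m³ + 1,775 m³ + 11,656 m³ + 8,061 m³ + 79 m³ + 10,408 m³ = 40,105 m³ (over)
Q2 2029–Q3 2030: 1,775 m³ + 11,656 m³ + 8,061 m³ + 79 m³ + 10,408 m³ + 146 m³ = 32,125 m³ (over)
Q3 2029–Q4 2030: 11,656 m³ + 8,061 m³ + 79 m³ + 10,408 m³ + 146 m³ + 357 m³ = 30,707 m³ (under)
Q4 2029–Q1 2031: 8,061 m³ + 79 m³ + 10,408 m³ + 146 m³ + 357 m³ + 135 m³ = 19,186 m³ (under)
3 windows exceed the threshold.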